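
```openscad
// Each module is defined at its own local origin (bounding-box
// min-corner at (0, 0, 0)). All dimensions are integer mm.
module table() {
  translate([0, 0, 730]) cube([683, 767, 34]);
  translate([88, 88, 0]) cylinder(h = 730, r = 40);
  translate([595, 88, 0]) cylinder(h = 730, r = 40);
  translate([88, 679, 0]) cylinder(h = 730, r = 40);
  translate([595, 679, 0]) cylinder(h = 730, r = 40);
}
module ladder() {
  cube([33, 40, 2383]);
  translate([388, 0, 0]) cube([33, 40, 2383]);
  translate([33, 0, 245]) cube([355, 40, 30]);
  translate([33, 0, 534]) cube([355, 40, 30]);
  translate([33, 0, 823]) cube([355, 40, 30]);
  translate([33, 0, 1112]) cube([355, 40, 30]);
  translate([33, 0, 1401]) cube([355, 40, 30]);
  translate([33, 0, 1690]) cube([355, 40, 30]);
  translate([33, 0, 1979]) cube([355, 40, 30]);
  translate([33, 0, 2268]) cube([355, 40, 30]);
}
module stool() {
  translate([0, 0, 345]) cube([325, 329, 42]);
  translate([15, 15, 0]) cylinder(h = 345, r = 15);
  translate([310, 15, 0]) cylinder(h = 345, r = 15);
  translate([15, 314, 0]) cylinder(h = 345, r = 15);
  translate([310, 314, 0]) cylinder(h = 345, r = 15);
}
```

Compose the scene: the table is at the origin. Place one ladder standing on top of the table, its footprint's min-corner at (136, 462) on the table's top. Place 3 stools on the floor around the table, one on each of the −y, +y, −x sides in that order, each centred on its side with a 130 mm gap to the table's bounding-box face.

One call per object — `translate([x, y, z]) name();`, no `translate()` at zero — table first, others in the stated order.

table();
translate([136, 462, 764]) ladder();
translate([179, -459, 0]) stool();
translate([179, 897, 0]) stool();
translate([-455, 219, 0]) stool();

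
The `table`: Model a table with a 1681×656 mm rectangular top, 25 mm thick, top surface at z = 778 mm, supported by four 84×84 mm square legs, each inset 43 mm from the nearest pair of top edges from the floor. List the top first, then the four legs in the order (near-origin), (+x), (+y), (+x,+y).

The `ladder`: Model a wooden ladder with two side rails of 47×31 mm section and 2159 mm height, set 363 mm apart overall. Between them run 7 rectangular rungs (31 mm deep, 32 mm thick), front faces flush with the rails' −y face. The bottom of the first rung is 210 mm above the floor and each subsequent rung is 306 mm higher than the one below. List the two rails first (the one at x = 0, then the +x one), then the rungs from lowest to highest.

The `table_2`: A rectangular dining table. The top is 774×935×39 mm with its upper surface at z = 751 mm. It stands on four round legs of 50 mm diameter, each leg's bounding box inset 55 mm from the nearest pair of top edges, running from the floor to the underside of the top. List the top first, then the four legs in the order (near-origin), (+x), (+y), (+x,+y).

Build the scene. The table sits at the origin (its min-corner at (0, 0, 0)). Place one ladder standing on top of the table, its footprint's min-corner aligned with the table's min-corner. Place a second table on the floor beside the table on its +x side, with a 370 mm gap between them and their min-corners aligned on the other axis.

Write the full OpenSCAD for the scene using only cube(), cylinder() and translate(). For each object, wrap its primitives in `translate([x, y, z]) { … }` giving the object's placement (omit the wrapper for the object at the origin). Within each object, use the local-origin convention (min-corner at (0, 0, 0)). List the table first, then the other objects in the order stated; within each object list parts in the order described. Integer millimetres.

translate([0, 0, 753]) cube([1681, 656, 25]);
translate([43, 43, 0]) cube([84, 84, 753]);
translate([1554, 43, 0]) cube([84, 84, 753]);
translate([43, 529, 0]) cube([84, 84, 753]);
translate([1554, 529, 0]) cube([84, 84, 753]);
translate([0, 0, 778]) {
  cube([47, 31, 2159]);
  translate([316, 0, 0]) cube([47, 31, 2159]);
  translate([47, 0, 210]) cube([269, 31, 32]);
  translate([47, 0, 516]) cube([269, 31, 32]);
  translate([47, 0, 822]) cube([269, 31, 32]);
  translate([47, 0, 1128]) cube([269, 31, 32]);
  translate([47, 0, 1434]) cube([269, 31, 32]);
  translate([47, 0, 1740]) cube([269, 31, 32]);
  translate([47, 0, 2046]) cube([269, 31, 32]);
}
translate([2051, 0, 0]) {
  translate([0, 0, 712]) cube([774, 935, 39]);
  translate([80, 80, 0]) cylinder(h = 712, r = 25);
  translate([694, 80, 0]) cylinder(h = 712, r = 25);
  translate([80, 855, 0]) cylinder(h = 712, r = 25);
  translate([694, 855, 0]) cylinder(h = 712, r = 25);
}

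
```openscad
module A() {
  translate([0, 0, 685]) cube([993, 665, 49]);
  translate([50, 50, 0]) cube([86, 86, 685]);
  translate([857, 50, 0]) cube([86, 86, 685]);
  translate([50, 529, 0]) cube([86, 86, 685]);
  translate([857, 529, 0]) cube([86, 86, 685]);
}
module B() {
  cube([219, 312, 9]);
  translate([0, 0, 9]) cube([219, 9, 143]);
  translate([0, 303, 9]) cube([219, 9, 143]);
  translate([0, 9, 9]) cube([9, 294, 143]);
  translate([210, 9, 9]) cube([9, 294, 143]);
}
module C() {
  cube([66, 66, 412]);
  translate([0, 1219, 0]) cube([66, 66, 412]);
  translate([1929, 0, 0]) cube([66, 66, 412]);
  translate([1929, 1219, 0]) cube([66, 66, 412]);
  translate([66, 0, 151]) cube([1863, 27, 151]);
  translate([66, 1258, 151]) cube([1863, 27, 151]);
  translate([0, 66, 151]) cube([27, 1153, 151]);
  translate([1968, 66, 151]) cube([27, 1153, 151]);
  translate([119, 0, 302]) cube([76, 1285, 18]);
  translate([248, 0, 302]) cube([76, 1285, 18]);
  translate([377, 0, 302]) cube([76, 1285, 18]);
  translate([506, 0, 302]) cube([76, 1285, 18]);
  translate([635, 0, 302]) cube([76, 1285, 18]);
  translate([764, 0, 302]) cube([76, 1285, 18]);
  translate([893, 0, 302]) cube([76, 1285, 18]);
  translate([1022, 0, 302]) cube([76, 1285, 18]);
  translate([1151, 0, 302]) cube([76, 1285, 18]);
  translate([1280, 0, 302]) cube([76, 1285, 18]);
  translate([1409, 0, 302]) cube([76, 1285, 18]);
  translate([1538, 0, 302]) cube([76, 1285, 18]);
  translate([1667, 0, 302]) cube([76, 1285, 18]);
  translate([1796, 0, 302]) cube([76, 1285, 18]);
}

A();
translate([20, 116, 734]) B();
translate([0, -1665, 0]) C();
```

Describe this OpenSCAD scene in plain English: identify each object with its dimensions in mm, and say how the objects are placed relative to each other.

A is a rectangular dining table. The top is 993×665×49 mm with its upper surface at z = 734 mm. It stands on four 86×86 mm square legs, each inset 50 mm from the nearest pair of top edges, running from the floor to the underside of the top.

B is an open storage box with external size 219×312×152 mm and wall thickness 9 mm (the base is also 9 mm thick). The base covers the whole footprint; the four walls stand on the base, with the y-facing walls full-width and the x-facing walls fitting between their inner faces.

C is a bed frame 1995 mm long (x) by 1285 mm wide (y). Four 66×66 mm corner posts, 412 mm tall, at the corners of the footprint. Four rails of 27 mm thickness and 151 mm height run between adjacent posts with their undersides at z = 151 mm, their outer faces flush with the outside of the frame (the two x-running rails run between the posts' inner faces; the two y-running rails run between the posts' inner faces). 14 slats, each 76 mm wide (x) and 18 mm thick, lie across the top of the two x-running rails, running the full 1285 mm width of the frame in y; the slats are evenly spaced along x between the inner faces of the end posts with equal gaps (rounded down to the nearest mm) at the −x end and between each pair — any rounding remainder accumulates at the +x end.

The open box is on top of the table. The bed frame is on the floor beside the table on its −y side.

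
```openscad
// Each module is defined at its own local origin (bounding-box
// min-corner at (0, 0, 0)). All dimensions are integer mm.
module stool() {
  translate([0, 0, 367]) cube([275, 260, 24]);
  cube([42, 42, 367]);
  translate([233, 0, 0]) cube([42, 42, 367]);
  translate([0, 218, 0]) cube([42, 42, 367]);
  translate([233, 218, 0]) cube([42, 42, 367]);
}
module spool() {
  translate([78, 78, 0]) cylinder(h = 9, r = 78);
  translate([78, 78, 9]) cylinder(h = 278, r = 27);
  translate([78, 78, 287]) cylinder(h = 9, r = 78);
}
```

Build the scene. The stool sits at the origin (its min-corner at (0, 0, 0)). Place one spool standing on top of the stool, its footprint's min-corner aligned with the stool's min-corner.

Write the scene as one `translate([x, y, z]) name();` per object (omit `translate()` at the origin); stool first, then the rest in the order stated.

stool();
translate([0, 0, 391]) spool();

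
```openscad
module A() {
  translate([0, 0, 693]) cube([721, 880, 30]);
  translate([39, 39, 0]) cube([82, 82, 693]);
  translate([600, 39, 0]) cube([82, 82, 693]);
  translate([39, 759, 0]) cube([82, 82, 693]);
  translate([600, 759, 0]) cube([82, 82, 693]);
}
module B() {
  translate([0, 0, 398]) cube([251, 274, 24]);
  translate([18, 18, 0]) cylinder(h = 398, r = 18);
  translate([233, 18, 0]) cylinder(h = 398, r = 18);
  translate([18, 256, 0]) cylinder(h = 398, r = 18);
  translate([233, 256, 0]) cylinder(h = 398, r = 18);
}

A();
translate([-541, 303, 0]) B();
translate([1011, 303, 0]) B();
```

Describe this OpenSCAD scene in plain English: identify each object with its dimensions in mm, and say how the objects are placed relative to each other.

A is a table: top 721 mm (x) × 880 mm (y), 30 mm thick, upper face at z = 723 mm, on four 82×82 mm square legs, each inset 39 mm from the nearest pair of top edges, running from z = 0 to the bottom of the top.

B is a four-legged stool. The seat is 251×274 mm, 24 mm thick, top at z = 422 mm. It stands on four round legs, each 36 mm in diameter, from z = 0 to the seat underside, each leg's axis is inset half a diameter from the nearest pair of seat edges (so the leg's bounding box is flush with the corner).

Two stools sit around the table at the −x, +x sides.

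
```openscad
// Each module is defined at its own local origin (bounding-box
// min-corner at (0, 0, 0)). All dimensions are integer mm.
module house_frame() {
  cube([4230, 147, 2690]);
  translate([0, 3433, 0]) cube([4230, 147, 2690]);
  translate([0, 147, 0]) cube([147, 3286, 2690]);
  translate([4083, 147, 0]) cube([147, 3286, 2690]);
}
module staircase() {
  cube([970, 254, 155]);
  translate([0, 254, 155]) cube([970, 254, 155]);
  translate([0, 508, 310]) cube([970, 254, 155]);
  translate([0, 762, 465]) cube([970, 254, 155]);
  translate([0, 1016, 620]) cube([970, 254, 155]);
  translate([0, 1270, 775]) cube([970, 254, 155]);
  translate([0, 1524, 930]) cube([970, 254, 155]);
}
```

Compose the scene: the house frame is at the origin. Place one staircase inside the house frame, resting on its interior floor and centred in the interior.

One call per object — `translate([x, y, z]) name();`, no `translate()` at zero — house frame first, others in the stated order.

house_frame();
translate([1630, 901, 0]) staircase();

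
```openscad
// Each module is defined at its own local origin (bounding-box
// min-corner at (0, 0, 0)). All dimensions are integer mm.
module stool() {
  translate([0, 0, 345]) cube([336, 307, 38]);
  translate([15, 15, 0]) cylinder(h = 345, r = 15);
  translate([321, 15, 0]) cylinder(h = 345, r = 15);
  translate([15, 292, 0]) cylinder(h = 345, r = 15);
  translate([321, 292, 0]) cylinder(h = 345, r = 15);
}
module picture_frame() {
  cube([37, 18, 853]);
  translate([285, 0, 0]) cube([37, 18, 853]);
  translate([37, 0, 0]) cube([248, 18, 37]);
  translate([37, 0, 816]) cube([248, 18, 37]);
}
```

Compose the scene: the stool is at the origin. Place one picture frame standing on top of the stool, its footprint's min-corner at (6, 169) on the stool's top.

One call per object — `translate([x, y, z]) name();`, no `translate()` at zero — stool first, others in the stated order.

stool();
translate([6, 169, 383]) picture_frame();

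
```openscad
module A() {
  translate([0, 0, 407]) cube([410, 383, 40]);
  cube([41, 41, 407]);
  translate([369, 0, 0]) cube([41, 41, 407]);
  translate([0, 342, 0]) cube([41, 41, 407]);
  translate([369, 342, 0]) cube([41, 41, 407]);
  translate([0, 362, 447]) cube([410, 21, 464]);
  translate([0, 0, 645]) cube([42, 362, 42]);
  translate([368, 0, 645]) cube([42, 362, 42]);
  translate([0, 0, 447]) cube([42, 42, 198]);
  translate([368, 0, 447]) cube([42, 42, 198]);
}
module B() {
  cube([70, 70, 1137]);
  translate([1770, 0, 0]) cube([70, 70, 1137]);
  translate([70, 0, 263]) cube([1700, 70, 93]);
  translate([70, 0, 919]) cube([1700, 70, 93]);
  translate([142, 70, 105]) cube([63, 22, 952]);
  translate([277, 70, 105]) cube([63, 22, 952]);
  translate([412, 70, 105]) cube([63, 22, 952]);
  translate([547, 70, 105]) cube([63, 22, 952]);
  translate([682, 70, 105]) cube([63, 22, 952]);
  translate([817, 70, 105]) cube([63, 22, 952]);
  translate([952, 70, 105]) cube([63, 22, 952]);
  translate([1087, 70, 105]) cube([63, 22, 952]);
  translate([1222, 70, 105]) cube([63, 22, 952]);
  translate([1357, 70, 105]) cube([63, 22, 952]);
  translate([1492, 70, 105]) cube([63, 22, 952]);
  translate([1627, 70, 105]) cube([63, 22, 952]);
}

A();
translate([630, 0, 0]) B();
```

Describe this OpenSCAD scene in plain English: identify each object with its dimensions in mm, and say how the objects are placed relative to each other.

A is a chair: 410×383 mm seat, 40 mm thick, top at z = 447 mm, on four 41 mm square corner legs flush with the seat edges. A 21 mm thick backrest slab spans the full seat width, extending 464 mm above the seat top, its back face flush with the seat's +y edge. Two armrests of 42×42 mm section run along each side from the seat's front edge to the front of the backrest, top faces 240 mm above the seat top and outer faces flush with the seat's x-edges; a 42×42 mm post under the front of each armrest stands on the seat at the front corner.

B is a fence section. Two 70×70 mm posts, 1137 mm tall, stand on the floor with a clear span of 1700 mm between their inner faces. Two horizontal rails of 70×93 mm section span the gap between the posts with their undersides at z = 263 mm and z = 919 mm, flush with the posts' −y face. 12 pickets, each 63 mm wide, 22 mm thick and 952 mm tall, are fixed to the +y face of the rails with their bottoms at z = 105 mm, evenly spaced across the span with equal gaps (rounded down to the nearest mm) at the −x end and between each pair — any rounding remainder accumulates at the +x end.

The fence section is on the floor beside the chair on its +x side.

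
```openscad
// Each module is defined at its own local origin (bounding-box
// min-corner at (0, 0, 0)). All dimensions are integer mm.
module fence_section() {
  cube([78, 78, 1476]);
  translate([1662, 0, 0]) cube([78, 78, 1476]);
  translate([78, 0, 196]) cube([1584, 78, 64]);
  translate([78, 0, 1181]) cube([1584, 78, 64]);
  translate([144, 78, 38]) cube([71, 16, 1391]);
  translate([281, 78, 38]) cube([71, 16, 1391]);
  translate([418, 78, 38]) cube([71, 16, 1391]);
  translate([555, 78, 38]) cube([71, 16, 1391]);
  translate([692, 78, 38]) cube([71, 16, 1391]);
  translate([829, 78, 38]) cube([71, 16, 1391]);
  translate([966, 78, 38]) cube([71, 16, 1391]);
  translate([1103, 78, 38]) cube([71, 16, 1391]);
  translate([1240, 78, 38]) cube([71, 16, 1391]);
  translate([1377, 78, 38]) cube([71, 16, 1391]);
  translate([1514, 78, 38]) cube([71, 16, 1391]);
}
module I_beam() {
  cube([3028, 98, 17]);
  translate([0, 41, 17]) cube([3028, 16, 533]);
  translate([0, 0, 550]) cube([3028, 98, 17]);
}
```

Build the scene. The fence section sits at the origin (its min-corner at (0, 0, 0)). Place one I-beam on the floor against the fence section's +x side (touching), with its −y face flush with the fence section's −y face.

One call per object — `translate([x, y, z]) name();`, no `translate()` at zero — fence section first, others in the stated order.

fence_section();
translate([1740, 0, 0]) I_beam();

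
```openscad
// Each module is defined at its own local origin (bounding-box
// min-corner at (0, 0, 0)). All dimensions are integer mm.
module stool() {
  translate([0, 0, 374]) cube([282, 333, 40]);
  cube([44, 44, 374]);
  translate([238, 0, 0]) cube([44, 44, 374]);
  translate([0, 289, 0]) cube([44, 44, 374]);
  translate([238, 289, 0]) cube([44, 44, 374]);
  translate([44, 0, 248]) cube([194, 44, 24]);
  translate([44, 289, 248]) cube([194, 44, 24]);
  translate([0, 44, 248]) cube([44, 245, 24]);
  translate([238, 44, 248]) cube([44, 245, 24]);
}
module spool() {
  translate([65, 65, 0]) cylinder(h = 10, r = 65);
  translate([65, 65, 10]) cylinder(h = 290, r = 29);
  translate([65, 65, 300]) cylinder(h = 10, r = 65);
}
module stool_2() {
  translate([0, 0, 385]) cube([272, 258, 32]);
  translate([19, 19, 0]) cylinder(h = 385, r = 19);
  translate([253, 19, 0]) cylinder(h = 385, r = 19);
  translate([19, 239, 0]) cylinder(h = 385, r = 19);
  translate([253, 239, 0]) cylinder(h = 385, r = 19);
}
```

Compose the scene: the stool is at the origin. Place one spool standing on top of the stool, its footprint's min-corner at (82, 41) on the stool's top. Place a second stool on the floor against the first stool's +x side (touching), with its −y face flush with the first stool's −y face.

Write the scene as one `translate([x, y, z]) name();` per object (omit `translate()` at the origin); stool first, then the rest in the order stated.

stool();
translate([82, 41, 414]) spool();
translate([282, 0, 0]) stool_2();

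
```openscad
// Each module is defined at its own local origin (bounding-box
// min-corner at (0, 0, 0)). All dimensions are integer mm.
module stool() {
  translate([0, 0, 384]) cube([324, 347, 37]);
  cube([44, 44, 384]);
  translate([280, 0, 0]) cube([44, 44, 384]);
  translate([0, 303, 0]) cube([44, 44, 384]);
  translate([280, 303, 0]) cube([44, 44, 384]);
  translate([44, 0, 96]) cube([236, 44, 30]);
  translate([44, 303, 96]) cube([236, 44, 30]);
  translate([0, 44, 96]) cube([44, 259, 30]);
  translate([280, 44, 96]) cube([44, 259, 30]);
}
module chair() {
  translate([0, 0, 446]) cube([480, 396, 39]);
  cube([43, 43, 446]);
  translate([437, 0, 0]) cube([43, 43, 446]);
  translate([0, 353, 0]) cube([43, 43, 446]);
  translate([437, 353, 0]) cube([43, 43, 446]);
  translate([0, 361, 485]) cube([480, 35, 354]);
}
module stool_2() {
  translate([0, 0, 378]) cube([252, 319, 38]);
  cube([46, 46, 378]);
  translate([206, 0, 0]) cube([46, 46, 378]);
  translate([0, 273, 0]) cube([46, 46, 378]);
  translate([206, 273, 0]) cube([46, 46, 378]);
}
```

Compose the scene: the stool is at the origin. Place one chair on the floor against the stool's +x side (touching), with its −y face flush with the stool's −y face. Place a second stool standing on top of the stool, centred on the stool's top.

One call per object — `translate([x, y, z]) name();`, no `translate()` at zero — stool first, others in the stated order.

stool();
translate([324, 0, 0]) chair();
translate([36, 14, 421]) stool_2();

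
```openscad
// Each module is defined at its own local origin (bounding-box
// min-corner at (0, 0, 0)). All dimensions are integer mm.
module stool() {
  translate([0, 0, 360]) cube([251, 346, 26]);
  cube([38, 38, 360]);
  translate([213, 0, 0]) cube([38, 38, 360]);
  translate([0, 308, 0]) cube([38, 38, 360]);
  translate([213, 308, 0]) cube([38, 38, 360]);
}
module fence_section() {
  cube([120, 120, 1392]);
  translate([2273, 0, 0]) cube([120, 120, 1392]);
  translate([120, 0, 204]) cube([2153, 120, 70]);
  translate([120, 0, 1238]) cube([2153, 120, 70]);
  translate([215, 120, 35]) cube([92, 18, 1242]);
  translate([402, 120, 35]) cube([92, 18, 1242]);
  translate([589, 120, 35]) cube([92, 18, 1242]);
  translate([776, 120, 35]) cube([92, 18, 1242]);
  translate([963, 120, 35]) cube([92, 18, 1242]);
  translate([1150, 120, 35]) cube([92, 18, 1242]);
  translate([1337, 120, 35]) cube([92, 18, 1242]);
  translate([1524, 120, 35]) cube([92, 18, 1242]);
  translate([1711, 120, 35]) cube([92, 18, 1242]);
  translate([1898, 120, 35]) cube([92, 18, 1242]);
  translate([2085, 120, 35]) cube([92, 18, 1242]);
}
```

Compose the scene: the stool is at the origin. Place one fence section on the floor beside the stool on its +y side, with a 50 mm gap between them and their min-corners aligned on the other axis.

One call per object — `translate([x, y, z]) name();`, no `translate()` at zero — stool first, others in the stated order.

stool();
translate([0, 396, 0]) fence_section();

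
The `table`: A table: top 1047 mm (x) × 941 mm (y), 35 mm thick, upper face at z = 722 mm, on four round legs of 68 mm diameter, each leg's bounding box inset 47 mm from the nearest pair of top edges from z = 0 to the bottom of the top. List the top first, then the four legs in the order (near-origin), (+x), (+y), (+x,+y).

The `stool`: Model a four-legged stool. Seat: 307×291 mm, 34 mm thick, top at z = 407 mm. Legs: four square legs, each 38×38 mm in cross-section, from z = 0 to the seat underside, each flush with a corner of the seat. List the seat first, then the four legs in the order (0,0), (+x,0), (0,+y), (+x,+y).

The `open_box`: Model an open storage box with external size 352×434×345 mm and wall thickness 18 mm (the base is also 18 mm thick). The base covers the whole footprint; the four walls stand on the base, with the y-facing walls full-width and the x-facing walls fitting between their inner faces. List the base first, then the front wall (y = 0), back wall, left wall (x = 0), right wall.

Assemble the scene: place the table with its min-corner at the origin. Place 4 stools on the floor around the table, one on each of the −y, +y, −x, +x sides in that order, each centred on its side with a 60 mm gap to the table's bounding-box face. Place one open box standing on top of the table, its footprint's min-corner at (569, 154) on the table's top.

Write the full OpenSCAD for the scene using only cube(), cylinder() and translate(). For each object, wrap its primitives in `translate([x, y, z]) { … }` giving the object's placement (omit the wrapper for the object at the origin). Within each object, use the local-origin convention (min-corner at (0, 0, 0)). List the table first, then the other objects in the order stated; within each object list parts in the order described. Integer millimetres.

translate([0, 0, 687]) cube([1047, 941, 35]);
translate([81, 81, 0]) cylinder(h = 687, r = 34);
translate([966, 81, 0]) cylinder(h = 687, r = 34);
translate([81, 860, 0]) cylinder(h = 687, r = 34);
translate([966, 860, 0]) cylinder(h = 687, r = 34);
translate([370, -351, 0]) {
  translate([0, 0, 373]) cube([307, 291, 34]);
  cube([38, 38, 373]);
  translate([269, 0, 0]) cube([38, 38, 373]);
  translate([0, 253, 0]) cube([38, 38, 373]);
  translate([269, 253, 0]) cube([38, 38, 373]);
}
translate([370, 1001, 0]) {
  translate([0, 0, 373]) cube([307, 291, 34]);
  cube([38, 38, 373]);
  translate([269, 0, 0]) cube([38, 38, 373]);
  translate([0, 253, 0]) cube([38, 38, 373]);
  translate([269, 253, 0]) cube([38, 38, 373]);
}
translate([-367, 325, 0]) {
  translate([0, 0, 373]) cube([307, 291, 34]);
  cube([38, 38, 373]);
  translate([269, 0, 0]) cube([38, 38, 373]);
  translate([0, 253, 0]) cube([38, 38, 373]);
  translate([269, 253, 0]) cube([38, 38, 373]);
}
translate([1107, 325, 0]) {
  translate([0, 0, 373]) cube([307, 291, 34]);
  cube([38, 38, 373]);
  translate([269, 0, 0]) cube([38, 38, 373]);
  translate([0, 253, 0]) cube([38, 38, 373]);
  translate([269, 253, 0]) cube([38, 38, 373]);
}
translate([569, 154, 722]) {
  cube([352, 434, 18]);
  translate([0, 0, 18]) cube([352, 18, 327]);
  translate([0, 416, 18]) cube([352, 18, 327]);
  translate([0, 18, 18]) cube([18, 398, 327]);
  translate([334, 18, 18]) cube([18, 398, 327]);
}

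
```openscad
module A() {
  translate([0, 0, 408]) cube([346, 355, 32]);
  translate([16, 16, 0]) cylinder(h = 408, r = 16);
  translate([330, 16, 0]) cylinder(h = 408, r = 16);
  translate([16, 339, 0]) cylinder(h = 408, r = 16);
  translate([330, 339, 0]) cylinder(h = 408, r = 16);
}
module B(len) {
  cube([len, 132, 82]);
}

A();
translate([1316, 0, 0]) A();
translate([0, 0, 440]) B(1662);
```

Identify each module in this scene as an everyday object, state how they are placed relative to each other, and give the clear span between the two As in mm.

Second stool starts at x = 1316; first ends at x = 346; clear span = 1316 − 346 = 970 mm.

A is a stool. B is a beam. A beam spans the tops of two stools. The clear span between the two stools is 970 mm.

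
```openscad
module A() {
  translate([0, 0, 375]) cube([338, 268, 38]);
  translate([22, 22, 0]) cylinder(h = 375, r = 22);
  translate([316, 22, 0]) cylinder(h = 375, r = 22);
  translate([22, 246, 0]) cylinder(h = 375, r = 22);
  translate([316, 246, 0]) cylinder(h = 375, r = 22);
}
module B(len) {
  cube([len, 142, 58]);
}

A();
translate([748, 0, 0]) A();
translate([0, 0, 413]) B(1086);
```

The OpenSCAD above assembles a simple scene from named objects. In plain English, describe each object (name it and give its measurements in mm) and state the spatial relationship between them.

A is a four-legged stool. The seat is a 338×268×38 mm slab whose top surface is at z = 413 mm; four round legs, each 44 mm in diameter, run from the floor (z = 0) to the underside of the seat, each leg's axis is inset half a diameter from the nearest pair of seat edges (so the leg's bounding box is flush with the corner).

B is a rectangular beam 1086 mm long (x), 142 mm deep (y), 58 mm thick (z).

The beam spans the tops of two stools placed 410 mm apart, resting at z = 413 mm.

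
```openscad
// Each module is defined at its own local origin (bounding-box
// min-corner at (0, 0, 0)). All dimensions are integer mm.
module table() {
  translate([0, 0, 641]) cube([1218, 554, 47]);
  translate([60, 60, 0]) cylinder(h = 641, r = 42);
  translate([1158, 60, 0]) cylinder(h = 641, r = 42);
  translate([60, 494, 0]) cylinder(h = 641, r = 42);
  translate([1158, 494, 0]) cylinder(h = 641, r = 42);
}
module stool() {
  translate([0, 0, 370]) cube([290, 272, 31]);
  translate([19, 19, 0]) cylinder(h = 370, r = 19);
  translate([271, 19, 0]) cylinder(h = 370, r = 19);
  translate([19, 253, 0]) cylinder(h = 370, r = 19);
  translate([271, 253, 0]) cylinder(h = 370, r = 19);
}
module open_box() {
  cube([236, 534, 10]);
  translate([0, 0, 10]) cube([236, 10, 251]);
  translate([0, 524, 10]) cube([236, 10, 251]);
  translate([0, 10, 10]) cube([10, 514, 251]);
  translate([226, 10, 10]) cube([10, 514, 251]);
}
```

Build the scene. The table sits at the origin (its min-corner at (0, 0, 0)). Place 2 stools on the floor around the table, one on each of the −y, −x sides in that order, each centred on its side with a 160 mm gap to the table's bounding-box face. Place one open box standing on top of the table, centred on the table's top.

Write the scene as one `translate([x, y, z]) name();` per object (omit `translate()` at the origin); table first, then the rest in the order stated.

table();
translate([464, -432, 0]) stool();
translate([-450, 141, 0]) stool();
translate([491, 10, 688]) open_box();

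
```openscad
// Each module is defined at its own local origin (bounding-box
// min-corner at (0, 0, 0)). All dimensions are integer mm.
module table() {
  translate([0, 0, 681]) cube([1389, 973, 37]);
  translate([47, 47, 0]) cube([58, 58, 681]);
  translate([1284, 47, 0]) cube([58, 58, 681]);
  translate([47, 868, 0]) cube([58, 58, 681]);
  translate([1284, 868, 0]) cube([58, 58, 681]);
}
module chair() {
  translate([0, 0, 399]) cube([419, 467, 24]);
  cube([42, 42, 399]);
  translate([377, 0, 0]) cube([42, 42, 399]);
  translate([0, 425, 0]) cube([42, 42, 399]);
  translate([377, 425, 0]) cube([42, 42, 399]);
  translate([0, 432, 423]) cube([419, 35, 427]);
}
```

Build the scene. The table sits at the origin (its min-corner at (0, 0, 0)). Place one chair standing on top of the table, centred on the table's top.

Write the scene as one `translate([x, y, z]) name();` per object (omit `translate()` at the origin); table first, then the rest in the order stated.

table();
translate([485, 253, 718]) chair();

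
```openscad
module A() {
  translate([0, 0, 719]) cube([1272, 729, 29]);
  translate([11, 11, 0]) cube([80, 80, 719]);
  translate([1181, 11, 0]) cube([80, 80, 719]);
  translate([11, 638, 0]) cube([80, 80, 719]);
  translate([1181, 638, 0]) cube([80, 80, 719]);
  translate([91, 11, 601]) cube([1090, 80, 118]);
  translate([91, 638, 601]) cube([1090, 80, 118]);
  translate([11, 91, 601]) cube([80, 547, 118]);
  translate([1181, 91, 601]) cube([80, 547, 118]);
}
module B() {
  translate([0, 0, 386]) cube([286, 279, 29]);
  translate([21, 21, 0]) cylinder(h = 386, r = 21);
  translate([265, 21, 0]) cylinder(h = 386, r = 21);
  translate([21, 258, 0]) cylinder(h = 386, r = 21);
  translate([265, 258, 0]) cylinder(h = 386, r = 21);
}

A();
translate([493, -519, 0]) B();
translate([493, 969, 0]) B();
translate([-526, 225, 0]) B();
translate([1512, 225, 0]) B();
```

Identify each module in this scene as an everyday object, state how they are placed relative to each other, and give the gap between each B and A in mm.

A is a table. B is a stool. Four stools sit around the table at the −y, +y, −x, +x sides. The gap between each stool and the table is 240 mm.

Each stool's nearest face is 240 mm from the table's bounding box.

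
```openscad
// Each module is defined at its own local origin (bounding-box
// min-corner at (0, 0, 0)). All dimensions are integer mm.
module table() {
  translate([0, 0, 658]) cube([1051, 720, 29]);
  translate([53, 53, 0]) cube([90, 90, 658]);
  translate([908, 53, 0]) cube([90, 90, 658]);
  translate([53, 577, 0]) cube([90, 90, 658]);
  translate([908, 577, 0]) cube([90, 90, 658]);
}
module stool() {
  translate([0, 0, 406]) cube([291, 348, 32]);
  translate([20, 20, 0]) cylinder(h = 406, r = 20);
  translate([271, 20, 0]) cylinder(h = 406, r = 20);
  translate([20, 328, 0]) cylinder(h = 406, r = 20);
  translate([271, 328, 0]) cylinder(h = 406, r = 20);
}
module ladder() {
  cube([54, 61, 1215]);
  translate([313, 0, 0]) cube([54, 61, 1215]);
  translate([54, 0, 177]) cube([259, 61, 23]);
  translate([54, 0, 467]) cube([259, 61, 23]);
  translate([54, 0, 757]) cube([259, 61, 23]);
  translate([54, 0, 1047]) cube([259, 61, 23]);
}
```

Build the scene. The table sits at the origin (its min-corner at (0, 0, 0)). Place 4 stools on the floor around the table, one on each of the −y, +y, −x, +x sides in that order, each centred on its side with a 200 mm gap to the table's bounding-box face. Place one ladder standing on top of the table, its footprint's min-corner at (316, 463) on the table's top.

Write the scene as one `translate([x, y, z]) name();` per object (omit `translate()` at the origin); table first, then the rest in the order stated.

table();
translate([380, -548, 0]) stool();
translate([380, 920, 0]) stool();
translate([-491, 186, 0]) stool();
translate([1251, 186, 0]) stool();
translate([316, 463, 687]) ladder();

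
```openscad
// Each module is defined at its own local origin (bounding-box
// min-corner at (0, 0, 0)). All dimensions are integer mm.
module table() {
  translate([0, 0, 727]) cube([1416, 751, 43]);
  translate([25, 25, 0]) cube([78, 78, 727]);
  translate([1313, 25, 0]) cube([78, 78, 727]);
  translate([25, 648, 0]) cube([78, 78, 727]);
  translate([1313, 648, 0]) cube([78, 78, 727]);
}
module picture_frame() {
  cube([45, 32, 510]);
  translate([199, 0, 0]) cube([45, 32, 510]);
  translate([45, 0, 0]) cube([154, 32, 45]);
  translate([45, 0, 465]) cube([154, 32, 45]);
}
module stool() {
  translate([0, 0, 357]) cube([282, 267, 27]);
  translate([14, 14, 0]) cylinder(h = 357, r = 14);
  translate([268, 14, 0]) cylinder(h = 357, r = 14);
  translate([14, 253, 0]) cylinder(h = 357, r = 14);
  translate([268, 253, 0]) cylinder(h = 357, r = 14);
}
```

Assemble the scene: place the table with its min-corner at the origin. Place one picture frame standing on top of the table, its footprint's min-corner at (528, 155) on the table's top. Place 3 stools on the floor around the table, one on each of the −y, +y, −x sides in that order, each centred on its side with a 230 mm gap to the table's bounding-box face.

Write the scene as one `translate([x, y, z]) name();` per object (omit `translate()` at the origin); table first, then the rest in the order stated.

table();
translate([528, 155, 770]) picture_frame();
translate([567, -497, 0]) stool();
translate([567, 981, 0]) stool();
translate([-512, 242, 0]) stool();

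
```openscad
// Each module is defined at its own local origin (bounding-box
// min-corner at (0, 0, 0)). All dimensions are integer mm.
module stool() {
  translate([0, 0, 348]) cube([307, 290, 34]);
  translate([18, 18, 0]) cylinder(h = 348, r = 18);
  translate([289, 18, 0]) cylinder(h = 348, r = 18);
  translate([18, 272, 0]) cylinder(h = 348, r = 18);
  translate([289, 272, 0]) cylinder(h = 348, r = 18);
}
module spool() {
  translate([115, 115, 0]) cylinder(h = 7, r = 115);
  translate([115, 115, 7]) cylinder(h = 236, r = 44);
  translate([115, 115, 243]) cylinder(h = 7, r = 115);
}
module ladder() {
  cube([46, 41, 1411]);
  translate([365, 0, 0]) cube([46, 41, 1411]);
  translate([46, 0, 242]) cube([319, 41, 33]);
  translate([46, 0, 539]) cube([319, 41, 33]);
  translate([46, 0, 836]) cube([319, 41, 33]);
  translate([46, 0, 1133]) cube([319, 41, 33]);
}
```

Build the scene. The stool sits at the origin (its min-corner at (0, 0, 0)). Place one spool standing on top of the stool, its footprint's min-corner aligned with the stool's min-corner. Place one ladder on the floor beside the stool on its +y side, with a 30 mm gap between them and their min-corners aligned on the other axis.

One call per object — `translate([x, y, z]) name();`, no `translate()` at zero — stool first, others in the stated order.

stool();
translate([0, 0, 382]) spool();
translate([0, 320, 0]) ladder();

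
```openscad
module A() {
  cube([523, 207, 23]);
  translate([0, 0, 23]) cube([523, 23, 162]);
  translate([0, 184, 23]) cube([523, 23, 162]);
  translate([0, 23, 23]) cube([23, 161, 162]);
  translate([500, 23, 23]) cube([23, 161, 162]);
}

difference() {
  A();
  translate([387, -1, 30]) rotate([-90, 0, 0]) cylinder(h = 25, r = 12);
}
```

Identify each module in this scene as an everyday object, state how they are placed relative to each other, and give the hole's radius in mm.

A is an open box. The open box has a circular hole through its front wall. The hole's radius is 12 mm.

The subtracted cylinder has r = 12 mm.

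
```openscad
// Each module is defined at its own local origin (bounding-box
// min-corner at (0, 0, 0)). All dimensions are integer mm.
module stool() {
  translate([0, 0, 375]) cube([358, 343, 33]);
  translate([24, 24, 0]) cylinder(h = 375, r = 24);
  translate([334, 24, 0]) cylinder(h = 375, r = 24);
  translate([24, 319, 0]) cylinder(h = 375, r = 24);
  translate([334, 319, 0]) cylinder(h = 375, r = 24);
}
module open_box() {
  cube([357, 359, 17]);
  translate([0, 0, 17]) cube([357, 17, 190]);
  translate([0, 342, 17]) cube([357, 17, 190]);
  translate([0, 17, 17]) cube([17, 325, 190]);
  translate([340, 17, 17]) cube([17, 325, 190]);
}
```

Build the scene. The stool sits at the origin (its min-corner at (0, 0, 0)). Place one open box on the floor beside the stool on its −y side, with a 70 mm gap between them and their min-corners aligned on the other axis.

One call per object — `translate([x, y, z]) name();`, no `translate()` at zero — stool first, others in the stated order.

stool();
translate([0, -429, 0]) open_box();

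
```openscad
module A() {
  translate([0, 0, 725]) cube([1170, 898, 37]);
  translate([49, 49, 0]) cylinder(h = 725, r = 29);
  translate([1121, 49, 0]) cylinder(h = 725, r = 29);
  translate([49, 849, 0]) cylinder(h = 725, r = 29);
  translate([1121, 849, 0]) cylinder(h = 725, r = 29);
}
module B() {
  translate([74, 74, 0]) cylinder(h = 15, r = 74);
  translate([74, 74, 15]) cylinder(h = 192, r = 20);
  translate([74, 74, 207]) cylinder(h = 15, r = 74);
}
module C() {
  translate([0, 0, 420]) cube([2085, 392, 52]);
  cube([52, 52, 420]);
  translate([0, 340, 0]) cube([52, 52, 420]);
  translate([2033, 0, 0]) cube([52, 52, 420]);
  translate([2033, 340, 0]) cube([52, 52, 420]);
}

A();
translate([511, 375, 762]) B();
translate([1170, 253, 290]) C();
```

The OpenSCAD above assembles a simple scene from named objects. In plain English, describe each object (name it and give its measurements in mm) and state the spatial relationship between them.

A is a table: top 1170 mm (x) × 898 mm (y), 37 mm thick, upper face at z = 762 mm, on four round legs of 58 mm diameter, each leg's bounding box inset 20 mm from the nearest pair of top edges, running from z = 0 to the bottom of the top.

B is a spool: two coaxial disc flanges of radius 74 mm and thickness 15 mm, joined by a core cylinder of radius 20 mm and height 192 mm. The lower flange rests on z = 0 and the three cylinders share a vertical axis.

C is a long wooden bench with a 2085 mm (x) × 392 mm (y) seat, 52 mm thick, its top surface 472 mm above the floor. Four 52 mm square legs at the seat corners, flush with the edges, run from z = 0 to the seat underside.

The spool is on top of the table, centred. The bench is beside the table with their tops flush at z = 762.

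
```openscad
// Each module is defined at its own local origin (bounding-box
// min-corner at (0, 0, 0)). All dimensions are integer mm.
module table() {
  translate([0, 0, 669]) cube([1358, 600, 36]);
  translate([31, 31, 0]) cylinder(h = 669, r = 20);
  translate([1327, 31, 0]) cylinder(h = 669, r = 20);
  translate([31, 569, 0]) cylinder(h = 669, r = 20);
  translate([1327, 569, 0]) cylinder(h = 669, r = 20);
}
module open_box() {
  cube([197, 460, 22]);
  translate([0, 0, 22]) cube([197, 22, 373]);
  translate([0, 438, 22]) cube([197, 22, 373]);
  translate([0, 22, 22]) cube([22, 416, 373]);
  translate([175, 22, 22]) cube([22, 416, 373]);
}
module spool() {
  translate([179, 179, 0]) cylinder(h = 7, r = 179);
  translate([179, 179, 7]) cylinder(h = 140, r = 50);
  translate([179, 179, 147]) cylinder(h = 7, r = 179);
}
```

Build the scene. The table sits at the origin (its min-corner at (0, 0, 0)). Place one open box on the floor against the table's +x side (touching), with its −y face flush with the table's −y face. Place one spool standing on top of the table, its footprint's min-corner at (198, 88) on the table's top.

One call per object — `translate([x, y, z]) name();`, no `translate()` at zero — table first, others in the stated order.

table();
translate([1358, 0, 0]) open_box();
translate([198, 88, 705]) spool();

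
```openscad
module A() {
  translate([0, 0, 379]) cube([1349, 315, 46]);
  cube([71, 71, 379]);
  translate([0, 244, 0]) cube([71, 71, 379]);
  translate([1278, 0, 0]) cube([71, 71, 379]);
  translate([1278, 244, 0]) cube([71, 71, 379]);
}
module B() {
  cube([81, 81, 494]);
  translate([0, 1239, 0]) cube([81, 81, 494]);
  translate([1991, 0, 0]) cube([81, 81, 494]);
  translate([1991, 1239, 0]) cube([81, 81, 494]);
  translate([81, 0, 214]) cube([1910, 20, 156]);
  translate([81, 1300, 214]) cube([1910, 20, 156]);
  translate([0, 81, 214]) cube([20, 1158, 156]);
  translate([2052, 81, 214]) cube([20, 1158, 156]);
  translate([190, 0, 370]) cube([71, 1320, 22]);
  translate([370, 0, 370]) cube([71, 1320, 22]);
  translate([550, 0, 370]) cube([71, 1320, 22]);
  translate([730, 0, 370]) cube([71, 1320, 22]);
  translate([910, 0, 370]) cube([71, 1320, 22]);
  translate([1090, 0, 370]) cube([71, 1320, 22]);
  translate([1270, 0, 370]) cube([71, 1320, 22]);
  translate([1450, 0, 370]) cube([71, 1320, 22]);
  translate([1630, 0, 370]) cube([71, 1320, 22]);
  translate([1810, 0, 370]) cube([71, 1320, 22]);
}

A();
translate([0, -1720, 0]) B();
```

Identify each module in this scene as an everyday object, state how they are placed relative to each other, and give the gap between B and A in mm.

A is a bench. B is a bed frame. The bed frame is on the floor beside the bench on its −y side. The gap between the bed frame and the bench is 400 mm.

The bed frame's nearest face is 400 mm from the bench's −y face.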